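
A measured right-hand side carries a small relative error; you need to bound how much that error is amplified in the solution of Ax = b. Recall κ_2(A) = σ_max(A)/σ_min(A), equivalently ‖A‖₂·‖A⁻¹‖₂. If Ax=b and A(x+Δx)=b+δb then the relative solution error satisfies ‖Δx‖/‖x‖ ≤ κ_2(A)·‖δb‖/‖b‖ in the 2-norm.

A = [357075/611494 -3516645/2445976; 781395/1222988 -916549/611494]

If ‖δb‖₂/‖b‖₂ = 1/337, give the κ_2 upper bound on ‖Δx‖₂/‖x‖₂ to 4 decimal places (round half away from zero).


AᵀA = [1332447525/1778477584 -3196289685/1778477584; -3196289685/1778477584 30687021601/7113910336]; tr = 213117229/42094144, det = 1265625/673506304
eigenvalues of AᵀA: λ = (tr ± √(tr²−4·det))/2 = 81/16, 15625/42094144
so κ_2 = √((81/16) / (15625/42094144)) = 116.7840
κ_2(A)·‖δb‖/‖b‖ = 0.3465

0.3465


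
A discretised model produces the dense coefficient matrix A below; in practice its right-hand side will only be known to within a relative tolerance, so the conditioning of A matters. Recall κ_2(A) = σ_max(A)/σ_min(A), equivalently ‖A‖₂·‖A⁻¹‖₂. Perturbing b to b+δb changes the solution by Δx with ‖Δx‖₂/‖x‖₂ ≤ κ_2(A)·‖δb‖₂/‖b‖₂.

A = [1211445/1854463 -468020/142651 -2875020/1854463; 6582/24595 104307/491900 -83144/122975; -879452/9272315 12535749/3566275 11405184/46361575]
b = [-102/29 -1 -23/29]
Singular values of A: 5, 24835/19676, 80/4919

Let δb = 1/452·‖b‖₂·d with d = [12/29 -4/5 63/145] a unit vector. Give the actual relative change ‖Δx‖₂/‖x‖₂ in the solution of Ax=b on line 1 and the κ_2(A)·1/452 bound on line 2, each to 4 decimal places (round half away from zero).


0.0083
0.6802

largest singular value 5, smallest 80/4919
κ_2(A) = 5 / (80/4919) = 307.4375
κ_2(A)·‖δb‖/‖b‖ = 0.6802
solve Ax = b  →  x = [-57.6784 -0.2815 -21.4394]
‖b‖ = 3.7417, ‖x‖ = 61.5347
δb = ε·‖b‖·d = [0.0034 -0.0066 0.0036]; solving A·Δx = δb gives ‖Δx‖ = 0.5090
dividing the unrounded norms, ‖Δx‖/‖x‖ = 0.0083
so the bound overstates the realised error by a factor of ≈ 82.2292 (computed from the unrounded values)


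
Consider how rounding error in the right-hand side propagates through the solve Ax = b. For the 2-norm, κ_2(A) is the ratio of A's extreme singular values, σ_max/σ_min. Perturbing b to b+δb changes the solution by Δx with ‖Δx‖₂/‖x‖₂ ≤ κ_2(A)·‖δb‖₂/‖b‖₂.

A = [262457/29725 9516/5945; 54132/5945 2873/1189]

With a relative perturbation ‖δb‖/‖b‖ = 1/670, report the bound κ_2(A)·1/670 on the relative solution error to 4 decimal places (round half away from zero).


0.0373

form AᵀA = [169013689/1050625 7592832/210125; 7592832/210125 353041/42025] with trace 105794/625 and determinant 28561/625
λ_max, λ_min = (105794/625 ± √11120967936/390625)/2 = 169, 169/625
κ_2(A) = √(λ_max/λ_min) = √(169 / (169/625)) = 25.0000
bound on ‖Δx‖/‖x‖: κ·ε = 25.0000·1/670 = 0.0373


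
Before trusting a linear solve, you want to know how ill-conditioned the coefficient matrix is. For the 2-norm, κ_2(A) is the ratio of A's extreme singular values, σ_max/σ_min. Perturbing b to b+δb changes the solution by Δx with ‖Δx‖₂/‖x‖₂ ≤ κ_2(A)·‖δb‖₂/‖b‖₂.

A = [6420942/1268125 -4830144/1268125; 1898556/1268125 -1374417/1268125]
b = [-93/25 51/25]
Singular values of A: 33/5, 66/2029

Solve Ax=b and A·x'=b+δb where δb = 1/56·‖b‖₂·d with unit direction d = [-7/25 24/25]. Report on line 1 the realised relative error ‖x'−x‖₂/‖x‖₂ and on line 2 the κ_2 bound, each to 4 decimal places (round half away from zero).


0.0253
3.6232

σ_max = 33/5, σ_min = 66/2029
κ = σ_max/σ_min = (33/5)/(66/2029) = 202.9000
κ_2(A)·‖δb‖/‖b‖ = 3.6232
solve Ax = b  →  x = [54.9727 74.0545]
‖b‖ = 4.2426, ‖x‖ = 92.2284
δb = ε·‖b‖·d = [-0.0212 0.0727]; solving A·Δx = δb gives ‖Δx‖ = 2.3291
dividing the unrounded norms, ‖Δx‖/‖x‖ = 0.0253
tightness: 0.0253 against a bound of 3.6232 (unrounded ratio ≈ 0.0070)


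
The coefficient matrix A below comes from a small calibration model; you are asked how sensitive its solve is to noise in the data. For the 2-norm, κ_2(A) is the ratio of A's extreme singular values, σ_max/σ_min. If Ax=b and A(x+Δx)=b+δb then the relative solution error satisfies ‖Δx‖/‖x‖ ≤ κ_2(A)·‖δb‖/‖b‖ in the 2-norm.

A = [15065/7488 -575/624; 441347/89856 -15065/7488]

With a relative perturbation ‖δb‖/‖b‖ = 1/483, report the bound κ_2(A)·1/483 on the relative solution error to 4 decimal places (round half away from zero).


AᵀA = [17497583293/621084672 -607405735/51757056; -607405735/51757056 21120325/4313088]; tr = 1579916161/47775744, det = 174900625/764411904
eigenvalues of AᵀA: λ = (tr ± √(tr²−4·det))/2 = 529/16, 330625/47775744
so κ_2 = √((529/16) / (330625/47775744)) = 69.1200
bound on ‖Δx‖/‖x‖: κ·ε = 69.1200·1/483 = 0.1431

0.1431


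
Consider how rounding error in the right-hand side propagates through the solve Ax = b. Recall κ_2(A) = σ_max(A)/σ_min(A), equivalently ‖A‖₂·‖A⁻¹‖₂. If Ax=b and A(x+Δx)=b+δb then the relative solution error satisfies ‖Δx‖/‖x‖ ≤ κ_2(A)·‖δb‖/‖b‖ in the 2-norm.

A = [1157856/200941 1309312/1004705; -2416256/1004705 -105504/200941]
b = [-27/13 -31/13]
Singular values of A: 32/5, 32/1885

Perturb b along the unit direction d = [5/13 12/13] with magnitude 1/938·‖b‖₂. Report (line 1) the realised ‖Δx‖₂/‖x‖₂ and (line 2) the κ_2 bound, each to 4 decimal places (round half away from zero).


0.0011
0.4019

from the listed singular values, σ₁ = 32/5, σ_n = 32/1885
κ_2(A) = (32/5) / (32/1885) = 377.0000
worst-case relative error ≤ 377.0000 × 1/938 = 0.4019
solve Ax = b  →  x = [38.6395 -172.4428]
‖b‖ = 3.1623, ‖x‖ = 176.7188
Δx = A⁻¹·δb where δb = 1/938·3.1623·d; ‖Δx‖ = 0.1986
realised ‖Δx‖/‖x‖ = 0.0011
so the bound overstates the realised error by a factor of ≈ 357.6537 (computed from the unrounded values)


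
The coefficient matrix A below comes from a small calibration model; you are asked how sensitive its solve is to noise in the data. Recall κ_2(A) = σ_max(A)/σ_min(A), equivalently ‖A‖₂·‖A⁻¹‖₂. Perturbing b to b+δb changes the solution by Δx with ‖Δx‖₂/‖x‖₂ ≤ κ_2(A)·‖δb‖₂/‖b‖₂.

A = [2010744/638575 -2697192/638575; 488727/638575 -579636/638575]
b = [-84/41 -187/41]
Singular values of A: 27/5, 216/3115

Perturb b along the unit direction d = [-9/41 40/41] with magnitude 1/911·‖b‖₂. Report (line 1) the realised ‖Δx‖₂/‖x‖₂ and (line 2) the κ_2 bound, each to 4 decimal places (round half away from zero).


0.0014
0.0855

from the listed singular values, σ₁ = 27/5, σ_n = 216/3115
κ_2(A) = (27/5) / (216/3115) = 77.8750
κ_2(A)·‖δb‖/‖b‖ = 0.0855
solve Ax = b  →  x = [-46.4815 -34.1667]
‖b‖₂ = 5.0000 and ‖x‖₂ = 57.6879
re-solving with b+δb shifts x by Δx of norm 0.0792
realised ‖Δx‖/‖x‖ = 0.0014
tightness: 0.0014 against a bound of 0.0855 (unrounded ratio ≈ 0.0161)


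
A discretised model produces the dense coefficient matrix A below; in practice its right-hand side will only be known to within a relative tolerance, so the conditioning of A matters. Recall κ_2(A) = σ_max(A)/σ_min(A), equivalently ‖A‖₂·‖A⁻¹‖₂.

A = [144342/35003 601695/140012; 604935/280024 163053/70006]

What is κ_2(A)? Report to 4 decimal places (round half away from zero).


M = AᵀA = [5880143889/271326784 1543376835/67831696; 1543376835/67831696 1620698949/67831696]. tr(M)=14700285/322624, det(M)=531441/5161984
solving λ² − 14700285/322624·λ + 531441/5161984 = 0 gives λ = 729/16, 729/322624
so κ_2 = √((729/16) / (729/322624)) = 142.0000

142.0000


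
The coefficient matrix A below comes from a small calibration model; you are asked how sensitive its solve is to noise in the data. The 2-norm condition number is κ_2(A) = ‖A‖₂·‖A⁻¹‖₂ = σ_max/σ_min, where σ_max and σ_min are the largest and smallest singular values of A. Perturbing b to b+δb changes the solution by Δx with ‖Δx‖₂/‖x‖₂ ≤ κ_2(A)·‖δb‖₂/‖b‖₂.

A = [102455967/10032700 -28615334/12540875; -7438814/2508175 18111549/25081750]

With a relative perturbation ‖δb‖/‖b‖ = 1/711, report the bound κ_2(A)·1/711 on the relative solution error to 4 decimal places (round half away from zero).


AᵀA = [18212160693649/161048110864 -2561014883619/100655069290; -2561014883619/100655069290 5765404107049/1006550692900]; tr = 284572060541/2395123600, det = 141158161/383219776
char-poly roots: 11881/100 and 297025/95804944
so κ_2 = √((11881/100) / (297025/95804944)) = 195.7600
perturbation bound = 195.7600·1/711 = 0.2753

0.2753


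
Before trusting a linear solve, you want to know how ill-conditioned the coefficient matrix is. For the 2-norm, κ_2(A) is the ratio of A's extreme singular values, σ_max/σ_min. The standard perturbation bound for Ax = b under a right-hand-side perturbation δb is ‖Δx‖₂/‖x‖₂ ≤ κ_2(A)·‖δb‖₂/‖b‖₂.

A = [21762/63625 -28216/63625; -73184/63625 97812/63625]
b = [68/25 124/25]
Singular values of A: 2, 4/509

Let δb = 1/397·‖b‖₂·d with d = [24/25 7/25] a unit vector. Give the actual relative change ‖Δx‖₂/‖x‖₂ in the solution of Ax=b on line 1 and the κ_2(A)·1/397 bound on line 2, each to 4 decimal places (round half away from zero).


0.0036
0.6411

largest singular value 2, smallest 4/509
κ_2(A) = 2 / (4/509) = 254.5000
perturbation bound = 254.5000·1/397 = 0.6411
solve Ax = b  →  x = [406.0000 307.0000]
‖b‖ = 5.6569, ‖x‖ = 509.0039
Δx = A⁻¹·δb where δb = 1/397·5.6569·d; ‖Δx‖ = 1.8132
relative error = 0.0036
so the bound overstates the realised error by a factor of ≈ 179.9601 (computed from the unrounded values)


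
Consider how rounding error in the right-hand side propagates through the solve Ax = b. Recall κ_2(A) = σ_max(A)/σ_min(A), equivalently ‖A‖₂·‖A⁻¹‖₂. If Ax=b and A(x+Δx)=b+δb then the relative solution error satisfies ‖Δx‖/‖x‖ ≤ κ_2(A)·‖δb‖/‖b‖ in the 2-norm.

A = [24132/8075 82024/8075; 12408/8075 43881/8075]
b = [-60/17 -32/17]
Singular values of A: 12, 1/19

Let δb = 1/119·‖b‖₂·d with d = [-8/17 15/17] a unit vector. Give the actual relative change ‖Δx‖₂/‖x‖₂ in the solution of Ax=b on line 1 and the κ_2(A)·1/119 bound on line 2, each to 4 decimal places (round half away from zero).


largest singular value 12, smallest 1/19
κ_2(A) = 12 / (1/19) = 228.0000
κ_2(A)·‖δb‖/‖b‖ = 1.9160
solve Ax = b  →  x = [-0.0933 -0.3200]
2-norm of b is 4.0000; of x, 0.3333
with δb = [-0.0158 0.0297], A·Δx = δb → ‖Δx‖ = 0.6387
realised ‖Δx‖/‖x‖ = 1.9160
so the bound is sharp here: realised error equals the bound

1.9160
1.9160


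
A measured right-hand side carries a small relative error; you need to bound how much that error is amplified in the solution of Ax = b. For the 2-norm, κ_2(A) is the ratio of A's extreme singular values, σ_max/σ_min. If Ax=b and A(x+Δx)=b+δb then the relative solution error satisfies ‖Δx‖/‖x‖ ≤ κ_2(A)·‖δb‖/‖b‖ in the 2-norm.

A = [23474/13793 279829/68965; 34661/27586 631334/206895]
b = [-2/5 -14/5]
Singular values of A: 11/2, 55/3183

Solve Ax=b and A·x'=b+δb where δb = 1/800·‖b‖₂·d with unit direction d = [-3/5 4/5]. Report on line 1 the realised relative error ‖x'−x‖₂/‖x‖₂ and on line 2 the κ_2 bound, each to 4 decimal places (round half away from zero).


0.0018
0.3979

largest singular value 11/2, smallest 55/3183
condition number: (11/2) ÷ (55/3183) = 318.3000
bound on ‖Δx‖/‖x‖: κ·ε = 318.3000·1/800 = 0.3979
solve Ax = b  →  x = [106.7021 -44.8531]
‖b‖₂ = 2.8284 and ‖x‖₂ = 115.7460
with δb = [-0.0021 0.0028], A·Δx = δb → ‖Δx‖ = 0.2046
relative error = 0.0018
so the bound overstates the realised error by a factor of ≈ 225.0732 (computed from the unrounded values)


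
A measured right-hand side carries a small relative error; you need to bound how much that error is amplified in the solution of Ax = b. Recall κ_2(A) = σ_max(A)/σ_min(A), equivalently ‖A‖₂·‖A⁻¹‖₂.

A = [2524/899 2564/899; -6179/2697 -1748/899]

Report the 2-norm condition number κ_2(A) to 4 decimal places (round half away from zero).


form AᵀA = [95515225/7273809 30215500/2424603; 30215500/2424603 9629600/808201] with trace 216625/8649 and determinant 10000/8649
eigenvalues of AᵀA: λ = (tr ± √(tr²−4·det))/2 = 25, 400/8649
κ = σ_max/σ_min = 5/(20/93) = 23.2500

23.2500


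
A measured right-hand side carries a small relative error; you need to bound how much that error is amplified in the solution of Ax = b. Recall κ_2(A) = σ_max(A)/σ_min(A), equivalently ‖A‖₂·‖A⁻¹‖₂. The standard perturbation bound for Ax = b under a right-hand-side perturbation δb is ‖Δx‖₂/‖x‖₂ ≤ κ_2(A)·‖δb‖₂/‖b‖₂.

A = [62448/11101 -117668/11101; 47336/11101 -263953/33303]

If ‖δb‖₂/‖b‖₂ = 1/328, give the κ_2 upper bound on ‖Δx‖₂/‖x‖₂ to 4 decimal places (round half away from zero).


1.1199

M = AᵀA = [6140449600/123232201 -34538873000/369696603; -34538873000/369696603 194283010225/1109089809]. tr(M)=863484625/3837681, det(M)=160000/426409
λ_max, λ_min = (863484625/3837681 ± √745583592568830625/14727795457761)/2 = 225, 6400/3837681
σ_max=√225=15, σ_min=√(6400/3837681)=(80/1959) → κ = 367.3125
κ_2(A)·‖δb‖/‖b‖ = 1.1199


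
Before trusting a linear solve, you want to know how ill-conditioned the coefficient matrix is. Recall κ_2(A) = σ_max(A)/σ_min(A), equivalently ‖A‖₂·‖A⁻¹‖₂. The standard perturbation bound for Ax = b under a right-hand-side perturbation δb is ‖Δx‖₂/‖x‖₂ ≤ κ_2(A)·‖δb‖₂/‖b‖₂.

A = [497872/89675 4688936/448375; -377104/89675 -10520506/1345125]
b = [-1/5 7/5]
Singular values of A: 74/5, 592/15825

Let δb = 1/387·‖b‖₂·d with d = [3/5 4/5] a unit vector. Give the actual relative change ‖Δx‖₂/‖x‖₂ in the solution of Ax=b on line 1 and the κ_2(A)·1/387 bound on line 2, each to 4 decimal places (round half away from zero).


0.0037
1.0223

σ_max = 74/5, σ_min = 592/15825
κ_2(A) = (74/5) / (592/15825) = 395.6250
bound on ‖Δx‖/‖x‖: κ·ε = 395.6250·1/387 = 1.0223
solve Ax = b  →  x = [-23.6183 12.5199]
‖b‖ = 1.4142, ‖x‖ = 26.7315
re-solving with b+δb shifts x by Δx of norm 0.0977
dividing the unrounded norms, ‖Δx‖/‖x‖ = 0.0037
tightness: 0.0037 against a bound of 1.0223 (unrounded ratio ≈ 0.0036)


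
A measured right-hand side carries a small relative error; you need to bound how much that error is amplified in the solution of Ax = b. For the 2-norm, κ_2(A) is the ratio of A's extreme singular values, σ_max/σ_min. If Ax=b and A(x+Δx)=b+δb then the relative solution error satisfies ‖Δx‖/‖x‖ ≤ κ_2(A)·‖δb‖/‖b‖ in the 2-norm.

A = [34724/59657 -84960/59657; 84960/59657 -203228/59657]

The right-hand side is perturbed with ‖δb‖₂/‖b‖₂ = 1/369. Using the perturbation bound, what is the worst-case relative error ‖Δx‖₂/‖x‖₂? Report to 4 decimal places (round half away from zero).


0.9566

M = AᵀA = [49845904/21058921 -119623680/21058921; -119623680/21058921 287099536/21058921]. tr(M)=1993760/124609, det(M)=256/124609
char-poly roots: 16 and 16/124609
σ_max=√16=4, σ_min=√(16/124609)=(4/353) → κ = 353.0000
bound on ‖Δx‖/‖x‖: κ·ε = 353.0000·1/369 = 0.9566


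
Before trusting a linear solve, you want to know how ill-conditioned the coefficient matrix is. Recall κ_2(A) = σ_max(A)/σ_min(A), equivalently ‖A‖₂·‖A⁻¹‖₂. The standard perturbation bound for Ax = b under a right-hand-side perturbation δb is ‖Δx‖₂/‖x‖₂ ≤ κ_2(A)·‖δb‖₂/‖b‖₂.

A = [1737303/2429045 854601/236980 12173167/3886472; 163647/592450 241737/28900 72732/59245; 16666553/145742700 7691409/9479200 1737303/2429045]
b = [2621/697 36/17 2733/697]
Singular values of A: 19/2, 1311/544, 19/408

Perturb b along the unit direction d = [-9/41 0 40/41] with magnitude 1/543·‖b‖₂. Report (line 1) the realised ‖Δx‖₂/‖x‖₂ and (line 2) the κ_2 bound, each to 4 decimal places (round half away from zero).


0.0036
0.3757

largest singular value 19/2, smallest 19/408
κ = σ_max/σ_min = (19/2)/(19/408) = 204.0000
bound on ‖Δx‖/‖x‖: κ·ε = 204.0000·1/543 = 0.3757
solve Ax = b  →  x = [-62.5616 0.0557 15.4221]
‖b‖₂ = 5.8310 and ‖x‖₂ = 64.4345
with δb = [-0.0024 0.0000 0.0105], A·Δx = δb → ‖Δx‖ = 0.2306
relative error = 0.0036
so the bound overstates the realised error by a factor of ≈ 104.9790 (computed from the unrounded values)


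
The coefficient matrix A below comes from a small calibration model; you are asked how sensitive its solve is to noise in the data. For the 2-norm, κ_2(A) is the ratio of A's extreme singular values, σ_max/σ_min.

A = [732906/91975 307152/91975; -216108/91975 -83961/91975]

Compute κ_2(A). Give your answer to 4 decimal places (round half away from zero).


141.5000

AᵀA = [934166196/13535041 389213100/13535041; 389213100/13535041 162226881/13535041]; tr = 6487533/80089, det = 26244/80089
λ_max, λ_min = (6487533/80089 ± √42079677003225/6414247921)/2 = 81, 324/80089
so κ_2 = √(81 / (324/80089)) = 141.5000


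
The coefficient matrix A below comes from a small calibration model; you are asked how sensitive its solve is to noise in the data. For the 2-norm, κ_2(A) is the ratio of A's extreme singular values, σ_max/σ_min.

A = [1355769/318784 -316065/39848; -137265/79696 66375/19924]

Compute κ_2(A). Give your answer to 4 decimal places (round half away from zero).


187.5200

form AᵀA = [2139576464961/101623238656 -501398843985/12702904832; -501398843985/12702904832 117519646725/1587863104] with trace 33428490849/351637504 and determinant 1445900625/5626200064
eigenvalues of AᵀA: λ = (tr ± √(tr²−4·det))/2 = 1521/16, 950625/351637504
so κ_2 = √((1521/16) / (950625/351637504)) = 187.5200


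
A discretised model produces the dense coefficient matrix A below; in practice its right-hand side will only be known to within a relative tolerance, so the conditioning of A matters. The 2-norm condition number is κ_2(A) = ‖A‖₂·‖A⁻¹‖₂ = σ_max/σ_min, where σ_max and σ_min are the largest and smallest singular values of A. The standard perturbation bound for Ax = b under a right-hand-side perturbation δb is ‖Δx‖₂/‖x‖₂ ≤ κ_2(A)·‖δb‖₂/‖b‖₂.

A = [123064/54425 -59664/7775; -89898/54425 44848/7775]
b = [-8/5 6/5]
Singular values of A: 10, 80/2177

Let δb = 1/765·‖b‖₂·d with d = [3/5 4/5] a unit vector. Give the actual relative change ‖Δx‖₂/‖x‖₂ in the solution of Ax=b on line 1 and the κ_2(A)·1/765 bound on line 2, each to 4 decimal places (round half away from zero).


from the listed singular values, σ₁ = 10, σ_n = 80/2177
condition number: 10 ÷ (80/2177) = 272.1250
perturbation bound = 272.1250·1/765 = 0.3557
solve Ax = b  →  x = [-0.0560 0.1920]
‖b‖ = 2.0000, ‖x‖ = 0.2000
with δb = [0.0016 0.0021], A·Δx = δb → ‖Δx‖ = 0.0711
realised ‖Δx‖/‖x‖ = 0.3557
so the bound is sharp here: realised error equals the bound

0.3557
0.3557


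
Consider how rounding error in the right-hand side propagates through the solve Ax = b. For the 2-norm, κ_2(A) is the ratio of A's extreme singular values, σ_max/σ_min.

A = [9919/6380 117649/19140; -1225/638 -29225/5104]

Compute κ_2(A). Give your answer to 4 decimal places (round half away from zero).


M = AᵀA = [295421/48400 5967857/290400; 5967857/290400 491835001/6969600]. tr(M)=21375025/278784, det(M)=37515625/4460544
solving λ² − 21375025/278784·λ + 37515625/4460544 = 0 gives λ = 1225/16, 30625/278784
σ_max=√(1225/16)=(35/4), σ_min=√(30625/278784)=(175/528) → κ = 26.4000

26.4000


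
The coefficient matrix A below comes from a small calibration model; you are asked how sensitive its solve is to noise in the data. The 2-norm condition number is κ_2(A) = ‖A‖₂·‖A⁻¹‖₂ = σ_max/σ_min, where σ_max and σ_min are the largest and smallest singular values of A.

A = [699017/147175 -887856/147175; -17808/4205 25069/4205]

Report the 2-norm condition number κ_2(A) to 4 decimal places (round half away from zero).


40.6000

form AᵀA = [1042928329/25755625 -1388230272/25755625; -1388230272/25755625 1852729321/25755625] with trace 115826306/1030225 and determinant 7890481/1030225
solving λ² − 115826306/1030225·λ + 7890481/1030225 = 0 gives λ = 2809/25, 2809/41209
κ = σ_max/σ_min = (53/5)/(53/203) = 40.6000


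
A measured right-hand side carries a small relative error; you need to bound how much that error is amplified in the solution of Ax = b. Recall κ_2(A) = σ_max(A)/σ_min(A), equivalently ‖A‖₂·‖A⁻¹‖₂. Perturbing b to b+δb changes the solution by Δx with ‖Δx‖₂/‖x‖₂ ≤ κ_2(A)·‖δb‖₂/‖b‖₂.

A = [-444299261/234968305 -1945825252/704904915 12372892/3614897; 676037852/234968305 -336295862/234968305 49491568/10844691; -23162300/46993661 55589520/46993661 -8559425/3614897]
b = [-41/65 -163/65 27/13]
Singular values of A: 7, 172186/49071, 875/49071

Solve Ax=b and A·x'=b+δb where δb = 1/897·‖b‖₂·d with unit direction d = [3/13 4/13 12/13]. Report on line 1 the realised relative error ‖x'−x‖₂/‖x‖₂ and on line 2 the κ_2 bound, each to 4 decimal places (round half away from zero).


from the listed singular values, σ₁ = 7, σ_n = 875/49071
κ_2(A) = 7 / (875/49071) = 392.5680
bound on ‖Δx‖/‖x‖: κ·ε = 392.5680·1/897 = 0.4376
solve Ax = b  →  x = [-19.3727 45.7535 26.0130]
2-norm of b is 3.3166; of x, 56.0835
Δx = A⁻¹·δb where δb = 1/897·3.3166·d; ‖Δx‖ = 0.2074
relative error = 0.0037
so the bound overstates the realised error by a factor of ≈ 118.3687 (computed from the unrounded values)

0.0037
0.4376


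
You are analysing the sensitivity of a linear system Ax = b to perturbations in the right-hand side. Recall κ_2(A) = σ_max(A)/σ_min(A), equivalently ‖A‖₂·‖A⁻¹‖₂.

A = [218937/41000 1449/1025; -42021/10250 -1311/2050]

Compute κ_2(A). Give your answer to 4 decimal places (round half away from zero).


20.0000

form AᵀA = [3047425641/67240000 17096751/1681000; 17096751/1681000 80937/33620] with trace 1909161/40000 and determinant 22667121/4000000
char-poly roots: 4761/100 and 4761/40000
κ = σ_max/σ_min = (69/10)/(69/200) = 20.0000


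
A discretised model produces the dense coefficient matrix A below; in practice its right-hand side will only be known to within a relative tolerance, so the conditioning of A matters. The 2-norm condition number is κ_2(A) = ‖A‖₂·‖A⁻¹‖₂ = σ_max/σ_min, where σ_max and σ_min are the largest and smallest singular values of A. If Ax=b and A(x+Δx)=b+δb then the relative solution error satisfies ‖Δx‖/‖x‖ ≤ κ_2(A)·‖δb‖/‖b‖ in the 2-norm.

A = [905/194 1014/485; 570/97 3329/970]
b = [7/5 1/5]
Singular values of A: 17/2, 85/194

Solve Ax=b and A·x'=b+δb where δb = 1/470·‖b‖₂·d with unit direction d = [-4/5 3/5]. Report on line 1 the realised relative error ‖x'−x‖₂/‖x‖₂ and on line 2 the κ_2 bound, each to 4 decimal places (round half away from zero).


from the listed singular values, σ₁ = 17/2, σ_n = 85/194
κ_2(A) = (17/2) / (85/194) = 19.4000
bound on ‖Δx‖/‖x‖: κ·ε = 19.4000·1/470 = 0.0413
solve Ax = b  →  x = [1.1779 -1.9585]
‖b‖₂ = 1.4142 and ‖x‖₂ = 2.2854
δb = ε·‖b‖·d = [-0.0024 0.0018]; solving A·Δx = δb gives ‖Δx‖ = 0.0069
relative error = 0.0030
realised/bound (from unrounded values) ≈ 0.0728

0.0030
0.0413


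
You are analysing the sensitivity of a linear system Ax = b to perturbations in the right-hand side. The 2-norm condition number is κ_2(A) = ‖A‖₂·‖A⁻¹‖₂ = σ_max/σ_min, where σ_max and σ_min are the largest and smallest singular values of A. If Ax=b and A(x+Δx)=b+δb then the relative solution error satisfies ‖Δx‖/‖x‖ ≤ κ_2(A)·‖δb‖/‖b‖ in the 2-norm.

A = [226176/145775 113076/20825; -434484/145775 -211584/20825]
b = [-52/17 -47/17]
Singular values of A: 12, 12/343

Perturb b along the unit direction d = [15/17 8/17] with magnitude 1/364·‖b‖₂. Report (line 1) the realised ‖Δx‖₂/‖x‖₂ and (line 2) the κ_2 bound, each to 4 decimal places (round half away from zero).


σ_max = 12, σ_min = 12/343
condition number: 12 ÷ (12/343) = 343.0000
κ_2(A)·‖δb‖/‖b‖ = 0.9423
solve Ax = b  →  x = [109.7833 -31.9333]
‖b‖₂ = 4.1231 and ‖x‖₂ = 114.3334
with δb = [0.0100 0.0053], A·Δx = δb → ‖Δx‖ = 0.3238
relative error = 0.0028
realised/bound (from unrounded values) ≈ 0.0030

0.0028
0.9423


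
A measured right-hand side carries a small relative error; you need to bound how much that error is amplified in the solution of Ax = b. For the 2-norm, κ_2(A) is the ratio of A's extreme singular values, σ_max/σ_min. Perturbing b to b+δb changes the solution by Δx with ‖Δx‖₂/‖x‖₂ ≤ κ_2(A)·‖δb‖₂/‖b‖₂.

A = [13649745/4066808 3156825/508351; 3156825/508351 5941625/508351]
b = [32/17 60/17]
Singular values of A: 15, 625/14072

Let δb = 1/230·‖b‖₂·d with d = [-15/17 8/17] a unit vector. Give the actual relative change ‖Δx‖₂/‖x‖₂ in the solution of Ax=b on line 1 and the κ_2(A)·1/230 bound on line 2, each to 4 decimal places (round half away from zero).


σ_max = 15, σ_min = 625/14072
condition number: 15 ÷ (625/14072) = 337.7280
κ_2(A)·‖δb‖/‖b‖ = 1.4684
solve Ax = b  →  x = [0.1255 0.2353]
‖b‖₂ = 4.0000 and ‖x‖₂ = 0.2667
Δx = A⁻¹·δb where δb = 1/230·4.0000·d; ‖Δx‖ = 0.3916
dividing the unrounded norms, ‖Δx‖/‖x‖ = 1.4684
so the bound is sharp here: realised error equals the bound

1.4684
1.4684


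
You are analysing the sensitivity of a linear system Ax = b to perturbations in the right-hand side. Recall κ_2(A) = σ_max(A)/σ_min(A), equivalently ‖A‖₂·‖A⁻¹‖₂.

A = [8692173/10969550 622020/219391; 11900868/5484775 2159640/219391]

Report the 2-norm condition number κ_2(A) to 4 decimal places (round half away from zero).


66.8875

form AᵀA = [1027322412921/192529643524 1136197731690/48132410881; 1136197731690/48132410881 5050953810000/48132410881] with trace 12630064041/114532804 and determinant 77792400/28633201
λ_max, λ_min = (12630064041/114532804 ± √159375961172531016081/13117763192102416)/2 = 441/4, 705600/28633201
so κ_2 = √((441/4) / (705600/28633201)) = 66.8875


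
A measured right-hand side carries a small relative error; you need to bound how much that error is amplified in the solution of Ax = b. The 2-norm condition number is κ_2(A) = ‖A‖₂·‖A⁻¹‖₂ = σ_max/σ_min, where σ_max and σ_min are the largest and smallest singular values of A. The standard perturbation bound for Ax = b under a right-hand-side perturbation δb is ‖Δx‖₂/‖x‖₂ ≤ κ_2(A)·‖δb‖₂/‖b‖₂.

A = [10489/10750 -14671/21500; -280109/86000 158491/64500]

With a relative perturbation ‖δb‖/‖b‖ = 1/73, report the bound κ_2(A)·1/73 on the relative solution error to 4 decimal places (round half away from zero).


AᵀA = [136803641/11833600 -76940759/8875200; -76940759/8875200 21645233/3328200]; tr = 76955209/4260096, det = 2088025/68161536
solving λ² − 76955209/4260096·λ + 2088025/68161536 = 0 gives λ = 289/16, 7225/4260096
σ_max=√(289/16)=(17/4), σ_min=√(7225/4260096)=(85/2064) → κ = 103.2000
κ_2(A)·‖δb‖/‖b‖ = 1.4137

1.4137


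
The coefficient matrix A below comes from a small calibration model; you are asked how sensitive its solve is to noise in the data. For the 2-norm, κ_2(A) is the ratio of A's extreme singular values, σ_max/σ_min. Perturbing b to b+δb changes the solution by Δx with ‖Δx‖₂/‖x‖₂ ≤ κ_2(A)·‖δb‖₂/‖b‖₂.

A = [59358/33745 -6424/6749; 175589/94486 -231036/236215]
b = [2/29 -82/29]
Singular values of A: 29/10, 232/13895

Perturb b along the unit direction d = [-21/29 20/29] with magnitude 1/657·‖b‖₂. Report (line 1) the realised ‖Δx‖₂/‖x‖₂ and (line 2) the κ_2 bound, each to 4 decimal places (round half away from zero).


from the listed singular values, σ₁ = 29/10, σ_n = 232/13895
condition number: (29/10) ÷ (232/13895) = 173.6875
κ_2(A)·‖δb‖/‖b‖ = 0.2644
solve Ax = b  →  x = [-56.9777 -105.3676]
2-norm of b is 2.8284; of x, 119.7865
re-solving with b+δb shifts x by Δx of norm 0.2578
realised ‖Δx‖/‖x‖ = 0.0022
so the bound overstates the realised error by a factor of ≈ 122.8176 (computed from the unrounded values)

0.0022
0.2644


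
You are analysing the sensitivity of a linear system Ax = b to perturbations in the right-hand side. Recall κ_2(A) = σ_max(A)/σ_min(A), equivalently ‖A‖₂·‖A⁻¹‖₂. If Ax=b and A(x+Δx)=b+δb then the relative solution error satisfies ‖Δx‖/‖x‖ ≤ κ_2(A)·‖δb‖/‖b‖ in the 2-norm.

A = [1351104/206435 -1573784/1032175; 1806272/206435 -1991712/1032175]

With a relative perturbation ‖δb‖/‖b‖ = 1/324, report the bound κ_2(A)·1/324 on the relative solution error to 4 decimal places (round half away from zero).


0.5439

AᵀA = [203524022272/1704616369 -228956779008/8523081845; -228956779008/8523081845 257748510784/42615409225]; tr = 3180160064/25351225, det = 12845056/25351225
eigenvalues of AᵀA: λ = (tr ± √(tr²−4·det))/2 = 3136/25, 4096/1014049
κ_2(A) = √(λ_max/λ_min) = √((3136/25) / (4096/1014049)) = 176.2250
perturbation bound = 176.2250·1/324 = 0.5439


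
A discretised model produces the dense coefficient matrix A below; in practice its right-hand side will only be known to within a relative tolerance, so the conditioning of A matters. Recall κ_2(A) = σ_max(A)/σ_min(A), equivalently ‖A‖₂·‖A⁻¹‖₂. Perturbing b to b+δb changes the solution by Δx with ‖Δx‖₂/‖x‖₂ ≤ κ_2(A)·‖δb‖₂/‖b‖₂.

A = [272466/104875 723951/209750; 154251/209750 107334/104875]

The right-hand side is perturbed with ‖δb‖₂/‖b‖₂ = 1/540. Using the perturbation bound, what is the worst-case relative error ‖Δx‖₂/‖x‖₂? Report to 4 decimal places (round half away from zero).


form AᵀA = [513190809/70392100 171046728/17598025; 171046728/17598025 912299841/70392100] with trace 28509813/1407842 and determinant 164025/11262736
char-poly roots: 81/4 and 2025/2815684
κ = σ_max/σ_min = (9/2)/(45/1678) = 167.8000
worst-case relative error ≤ 167.8000 × 1/540 = 0.3107

0.3107


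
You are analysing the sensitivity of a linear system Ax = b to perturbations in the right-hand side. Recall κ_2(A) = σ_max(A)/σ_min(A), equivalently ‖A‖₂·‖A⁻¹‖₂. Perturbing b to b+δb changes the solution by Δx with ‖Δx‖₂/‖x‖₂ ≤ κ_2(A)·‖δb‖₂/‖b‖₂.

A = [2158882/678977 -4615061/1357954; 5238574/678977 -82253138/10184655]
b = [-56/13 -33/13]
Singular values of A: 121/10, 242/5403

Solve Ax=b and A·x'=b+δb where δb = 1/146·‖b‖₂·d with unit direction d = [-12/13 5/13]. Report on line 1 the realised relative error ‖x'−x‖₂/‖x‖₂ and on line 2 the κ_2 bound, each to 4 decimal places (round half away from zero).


σ_max = 121/10, σ_min = 242/5403
κ = σ_max/σ_min = (121/10)/(242/5403) = 270.1500
bound on ‖Δx‖/‖x‖: κ·ε = 270.1500·1/146 = 1.8503
solve Ax = b  →  x = [48.2743 46.4320]
‖b‖ = 5.0000, ‖x‖ = 66.9802
δb = ε·‖b‖·d = [-0.0316 0.0132]; solving A·Δx = δb gives ‖Δx‖ = 0.7646
relative error = 0.0114
so the bound overstates the realised error by a factor of ≈ 162.0920 (computed from the unrounded values)

0.0114
1.8503


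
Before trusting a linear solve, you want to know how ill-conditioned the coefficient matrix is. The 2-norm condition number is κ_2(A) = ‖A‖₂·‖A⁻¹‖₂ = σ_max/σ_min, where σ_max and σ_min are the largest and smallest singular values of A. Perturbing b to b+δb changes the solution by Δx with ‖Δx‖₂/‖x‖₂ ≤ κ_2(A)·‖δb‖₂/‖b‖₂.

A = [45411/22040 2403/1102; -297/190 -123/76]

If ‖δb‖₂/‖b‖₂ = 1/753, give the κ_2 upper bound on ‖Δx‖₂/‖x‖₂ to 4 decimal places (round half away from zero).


0.2523

M = AᵀA = [129963969/19430464 34113555/4857616; 34113555/4857616 35821125/4857616]. tr(M)=324909/23104, det(M)=2025/369664
char-poly roots: 225/16 and 9/23104
κ = σ_max/σ_min = (15/4)/(3/152) = 190.0000
bound on ‖Δx‖/‖x‖: κ·ε = 190.0000·1/753 = 0.2523


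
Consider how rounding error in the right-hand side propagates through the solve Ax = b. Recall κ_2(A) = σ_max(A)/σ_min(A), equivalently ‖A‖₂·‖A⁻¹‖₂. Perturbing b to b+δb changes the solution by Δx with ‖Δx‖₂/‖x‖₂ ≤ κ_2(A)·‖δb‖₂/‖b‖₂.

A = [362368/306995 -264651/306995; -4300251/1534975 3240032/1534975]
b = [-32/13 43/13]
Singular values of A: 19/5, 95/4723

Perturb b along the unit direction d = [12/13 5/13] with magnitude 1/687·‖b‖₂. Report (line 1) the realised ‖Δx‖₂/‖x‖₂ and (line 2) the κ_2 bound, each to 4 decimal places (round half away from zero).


from the listed singular values, σ₁ = 19/5, σ_n = 95/4723
κ = σ_max/σ_min = (19/5)/(95/4723) = 188.9200
perturbation bound = 188.9200·1/687 = 0.2750
solve Ax = b  →  x = [-30.6716 -39.1411]
‖b‖₂ = 4.1231 and ‖x‖₂ = 49.7269
Δx = A⁻¹·δb where δb = 1/687·4.1231·d; ‖Δx‖ = 0.2984
relative error = 0.0060
so the bound overstates the realised error by a factor of ≈ 45.8301 (computed from the unrounded values)

0.0060
0.2750


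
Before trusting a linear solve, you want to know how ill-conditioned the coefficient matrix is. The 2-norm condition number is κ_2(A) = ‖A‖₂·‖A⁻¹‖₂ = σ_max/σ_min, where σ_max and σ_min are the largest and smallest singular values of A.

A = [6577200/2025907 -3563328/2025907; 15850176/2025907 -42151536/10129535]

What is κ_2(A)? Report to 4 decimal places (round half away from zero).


366.6800

M = AᵀA = [1742530408704/24285793921 -4646703366144/121428969605; -4646703366144/121428969605 12391625136384/607144848025]. tr(M)=193615520256/2100847225, det(M)=5308416/84033889
char-poly roots: 2304/25 and 57600/84033889
σ_max=√(2304/25)=(48/5), σ_min=√(57600/84033889)=(240/9167) → κ = 366.6800


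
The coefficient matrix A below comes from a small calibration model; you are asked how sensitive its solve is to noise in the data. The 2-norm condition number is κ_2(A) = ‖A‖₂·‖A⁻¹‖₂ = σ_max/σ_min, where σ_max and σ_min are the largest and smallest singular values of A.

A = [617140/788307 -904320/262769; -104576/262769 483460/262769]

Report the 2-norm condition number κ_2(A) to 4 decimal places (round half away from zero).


226.2000

form AᵀA = [1658432656/2150269641 -818647040/238918849; -818647040/238918849 3638506000/238918849] with trace 20466976/1279161 and determinant 6400/1279161
char-poly roots: 16 and 400/1279161
so κ_2 = √(16 / (400/1279161)) = 226.2000


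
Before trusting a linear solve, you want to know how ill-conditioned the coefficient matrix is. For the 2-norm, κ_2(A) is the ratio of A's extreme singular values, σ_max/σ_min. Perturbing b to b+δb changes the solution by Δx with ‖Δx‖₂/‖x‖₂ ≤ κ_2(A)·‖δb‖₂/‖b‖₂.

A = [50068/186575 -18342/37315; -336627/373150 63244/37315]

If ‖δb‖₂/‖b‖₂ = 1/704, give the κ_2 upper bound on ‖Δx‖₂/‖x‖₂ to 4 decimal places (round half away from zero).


0.4989

form AᵀA = [11608937/13105028 -5441490/3276257; -5441490/3276257 10202900/3276257] with trace 3083561/770884 and determinant 25/192721
char-poly roots: 4 and 25/770884
κ = σ_max/σ_min = 2/(5/878) = 351.2000
perturbation bound = 351.2000·1/704 = 0.4989


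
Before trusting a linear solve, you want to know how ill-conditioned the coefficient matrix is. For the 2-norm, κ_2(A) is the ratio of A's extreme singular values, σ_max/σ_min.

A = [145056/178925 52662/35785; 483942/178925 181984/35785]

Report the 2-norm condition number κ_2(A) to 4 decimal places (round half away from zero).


252.6000

form AᵀA = [24022692/3013097 45039360/3013097; 45039360/3013097 84450500/3013097] with trace 6380776/177241 and determinant 3600/177241
eigenvalues of AᵀA: λ = (tr ± √(tr²−4·det))/2 = 36, 100/177241
κ_2(A) = √(λ_max/λ_min) = √(36 / (100/177241)) = 252.6000


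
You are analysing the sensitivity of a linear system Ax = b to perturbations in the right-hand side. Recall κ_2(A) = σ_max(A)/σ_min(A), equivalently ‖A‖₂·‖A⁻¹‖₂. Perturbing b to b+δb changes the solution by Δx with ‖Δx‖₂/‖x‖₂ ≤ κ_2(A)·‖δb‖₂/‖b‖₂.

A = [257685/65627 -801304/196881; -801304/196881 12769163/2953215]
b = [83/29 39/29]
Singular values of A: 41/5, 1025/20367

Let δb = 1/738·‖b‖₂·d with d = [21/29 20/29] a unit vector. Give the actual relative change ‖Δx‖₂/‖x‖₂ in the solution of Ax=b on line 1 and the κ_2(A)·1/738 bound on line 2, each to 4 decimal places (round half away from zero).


σ_max = 41/5, σ_min = 1025/20367
condition number: (41/5) ÷ (1025/20367) = 162.9360
worst-case relative error ≤ 162.9360 × 1/738 = 0.2208
solve Ax = b  →  x = [43.2505 41.0225]
2-norm of b is 3.1623; of x, 59.6109
re-solving with b+δb shifts x by Δx of norm 0.0851
realised ‖Δx‖/‖x‖ = 0.0014
so the bound overstates the realised error by a factor of ≈ 154.5750 (computed from the unrounded values)

0.0014
0.2208


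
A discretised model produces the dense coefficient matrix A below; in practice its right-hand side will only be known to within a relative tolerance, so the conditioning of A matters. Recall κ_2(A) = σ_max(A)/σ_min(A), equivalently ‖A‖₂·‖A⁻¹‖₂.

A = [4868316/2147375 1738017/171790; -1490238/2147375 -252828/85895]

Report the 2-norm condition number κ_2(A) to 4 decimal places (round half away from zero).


AᵀA = [24672276/4389025 21926862/877805; 21926862/877805 77962905/702244]; tr = 2047761729/17556100, det = 531441/4389025
solving λ² − 2047761729/17556100·λ + 531441/4389025 = 0 gives λ = 2916/25, 729/702244
κ = σ_max/σ_min = (54/5)/(27/838) = 335.2000

335.2000


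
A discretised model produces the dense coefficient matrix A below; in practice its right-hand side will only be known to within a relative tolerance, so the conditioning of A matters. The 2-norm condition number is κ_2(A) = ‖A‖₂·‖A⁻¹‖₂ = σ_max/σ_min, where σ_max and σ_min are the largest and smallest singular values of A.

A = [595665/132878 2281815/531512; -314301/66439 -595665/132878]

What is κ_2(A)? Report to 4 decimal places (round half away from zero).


AᵀA = [891744669/20994724 3397077495/83978896; 3397077495/83978896 12941436825/335915584]; tr = 32353569/399424, det = 18225/399424
char-poly roots: 81 and 225/399424
so κ_2 = √(81 / (225/399424)) = 379.2000

379.2000


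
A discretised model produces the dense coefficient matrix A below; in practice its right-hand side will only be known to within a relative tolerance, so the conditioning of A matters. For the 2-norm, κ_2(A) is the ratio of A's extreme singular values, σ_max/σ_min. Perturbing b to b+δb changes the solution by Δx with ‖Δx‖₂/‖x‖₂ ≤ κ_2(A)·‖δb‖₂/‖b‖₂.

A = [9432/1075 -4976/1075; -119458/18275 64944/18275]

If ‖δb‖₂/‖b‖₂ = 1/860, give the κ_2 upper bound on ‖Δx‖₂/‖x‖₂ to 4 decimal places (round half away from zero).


0.1938

AᵀA = [1599216484/13359025 -34115040/534361; -34115040/534361 454941184/13359025]; tr = 7107812/46225, det = 984064/1155625
eigenvalues of AᵀA: λ = (tr ± √(tr²−4·det))/2 = 3844/25, 256/46225
so κ_2 = √((3844/25) / (256/46225)) = 166.6250
bound on ‖Δx‖/‖x‖: κ·ε = 166.6250·1/860 = 0.1938
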